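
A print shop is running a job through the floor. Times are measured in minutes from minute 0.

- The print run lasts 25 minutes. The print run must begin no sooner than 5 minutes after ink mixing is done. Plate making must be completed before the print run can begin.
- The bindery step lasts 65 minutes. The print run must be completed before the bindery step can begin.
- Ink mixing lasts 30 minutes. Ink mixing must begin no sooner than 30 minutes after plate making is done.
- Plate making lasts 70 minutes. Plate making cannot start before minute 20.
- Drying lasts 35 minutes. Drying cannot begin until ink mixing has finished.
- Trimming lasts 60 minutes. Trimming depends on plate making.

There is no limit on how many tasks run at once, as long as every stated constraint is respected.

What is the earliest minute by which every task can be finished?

245

After its own release at minute 20, plate making can start at minute 20 and finishes at minute 90.
Trimming waits on plate making (finishes minute 90), so it starts at minute 90 and finishes at 90 + 60 = minute 150.
Ink mixing cannot begin until plate making (finishes minute 90, plus 30-minute gap → minute 120). It runs from minute 120 to 120 + 30 = minute 150.
Drying waits on ink mixing (finishes minute 150), so it starts at minute 150 and finishes at 150 + 35 = minute 185.
The print run has to wait for ink mixing (finishes minute 150, plus 5-minute gap → minute 155); plate making (finishes minute 90). The latest of these is minute 155, so the print run runs minute 155 to 155 + 25 = minute 180.
The bindery step waits on the print run (finishes minute 180), so it starts at minute 180 and finishes at 180 + 65 = minute 245.
All tasks are finished once the last one completes. Finish times: Plate making at 90, Ink mixing at 150, The print run at 180, Drying at 185, Trimming at 150, The bindery step at 245. The latest is minute 245.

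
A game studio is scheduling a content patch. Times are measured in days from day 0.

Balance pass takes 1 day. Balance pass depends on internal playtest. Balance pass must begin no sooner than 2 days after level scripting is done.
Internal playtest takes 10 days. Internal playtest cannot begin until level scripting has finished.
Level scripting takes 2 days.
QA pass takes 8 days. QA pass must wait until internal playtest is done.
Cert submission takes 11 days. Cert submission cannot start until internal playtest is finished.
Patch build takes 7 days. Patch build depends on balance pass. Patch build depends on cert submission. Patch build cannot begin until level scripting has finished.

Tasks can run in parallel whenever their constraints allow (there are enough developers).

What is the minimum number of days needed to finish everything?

Level scripting has no prerequisites, so it starts at day 0 and finishes at day 2.
After level scripting (finishes day 2), internal playtest can start at day 2 and finishes at day 12.
After internal playtest (finishes day 12), cert submission can start at day 12 and finishes at day 23.
QA pass cannot begin until internal playtest (finishes day 12). It runs from day 12 to 12 + 8 = day 20.
Balance pass cannot start until internal playtest (finishes day 12); level scripting (finishes day 2, plus 2-day gap → day 4). The controlling bound is day 12, so balance pass finishes at 12 + 1 = day 13.
Patch build needs all of balance pass (finishes day 13); cert submission (finishes day 23); level scripting (finishes day 2). That puts its earliest start at day 23; it finishes at 23 + 7 = day 30.
All tasks are finished once the last one completes. Finish times: Level scripting at 2, Internal playtest at 12, Balance pass at 13, QA pass at 20, Cert submission at 23, Patch build at 30. The latest is day 30.

30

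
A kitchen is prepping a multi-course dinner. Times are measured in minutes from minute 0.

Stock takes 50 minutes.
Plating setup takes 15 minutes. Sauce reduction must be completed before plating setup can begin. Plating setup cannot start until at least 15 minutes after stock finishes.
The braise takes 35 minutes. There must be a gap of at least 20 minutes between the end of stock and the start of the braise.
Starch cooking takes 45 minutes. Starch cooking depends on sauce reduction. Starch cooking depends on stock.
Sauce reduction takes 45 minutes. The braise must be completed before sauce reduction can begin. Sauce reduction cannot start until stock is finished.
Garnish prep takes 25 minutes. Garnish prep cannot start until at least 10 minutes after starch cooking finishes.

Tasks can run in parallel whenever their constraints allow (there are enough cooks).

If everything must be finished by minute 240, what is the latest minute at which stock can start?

10

To finish by minute 240, garnish prep (duration 25) must start no later than minute 215.
Since garnish prep (must start by minute 215, minus 10-minute gap → minute 205) depends on it, starch cooking must finish by minute 205. Backing off its 45-minute duration gives a latest start of minute 160.
To finish by minute 240, plating setup (duration 15) must start no later than minute 225.
Sauce reduction feeds starch cooking (must start by minute 160); plating setup (must start by minute 225). Taking the minimum, sauce reduction must finish by minute 160 and start by 160 − 45 = minute 115.
The braise has to be done before sauce reduction (must start by minute 115). That means finishing by minute 115, i.e. starting by 115 − 35 = minute 80.
For stock: the braise (must start by minute 80, minus 20-minute gap → minute 60); sauce reduction (must start by minute 115); starch cooking (must start by minute 160); plating setup (must start by minute 225, minus 15-minute gap → minute 210). The most restrictive is minute 60; with a 50-minute duration, stock must start by minute 10.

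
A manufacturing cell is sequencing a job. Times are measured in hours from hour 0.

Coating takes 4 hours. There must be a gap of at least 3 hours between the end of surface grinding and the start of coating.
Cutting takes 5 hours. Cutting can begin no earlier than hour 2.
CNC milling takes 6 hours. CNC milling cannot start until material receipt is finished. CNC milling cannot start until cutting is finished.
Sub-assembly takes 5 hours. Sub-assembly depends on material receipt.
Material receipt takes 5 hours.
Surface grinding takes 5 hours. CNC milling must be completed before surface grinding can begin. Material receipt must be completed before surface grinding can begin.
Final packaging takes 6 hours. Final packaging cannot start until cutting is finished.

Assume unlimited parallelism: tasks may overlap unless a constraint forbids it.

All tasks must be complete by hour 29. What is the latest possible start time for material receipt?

6

Nothing follows coating; the deadline of hour 29 is its only limit. It must start by 29 − 4 = hour 25.
Surface grinding must finish before coating (must start by hour 25, minus 3-hour gap → hour 22). With a 5-hour duration, surface grinding must start by 22 − 5 = hour 17.
Since surface grinding (must start by hour 17) depends on it, CNC milling must finish by hour 17. Backing off its 6-hour duration gives a latest start of hour 11.
Sub-assembly must finish by hour 29; it takes 5 hours, so it must start by 29 − 5 = hour 24.
For material receipt: CNC milling (must start by hour 11); surface grinding (must start by hour 17); sub-assembly (must start by hour 24). The most restrictive is hour 11; with a 5-hour duration, material receipt must start by hour 6.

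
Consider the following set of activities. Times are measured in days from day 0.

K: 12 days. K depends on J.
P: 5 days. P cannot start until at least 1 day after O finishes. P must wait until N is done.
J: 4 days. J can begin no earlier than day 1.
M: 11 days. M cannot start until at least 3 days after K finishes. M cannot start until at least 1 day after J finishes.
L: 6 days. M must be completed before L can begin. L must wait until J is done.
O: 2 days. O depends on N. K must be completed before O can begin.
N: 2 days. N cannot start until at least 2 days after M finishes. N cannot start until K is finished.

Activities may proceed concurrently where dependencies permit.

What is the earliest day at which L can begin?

31

J cannot begin until its own release at day 1. It runs from day 1 to 1 + 4 = day 5.
After J (finishes day 5), K can start at day 5 and finishes at day 17.
For M: K (finishes day 17, plus 3-day gap → day 20); J (finishes day 5, plus 1-day gap → day 6). Taking the maximum gives a start of day 20, and it finishes at 20 + 11 = day 31.
L waits on M (finishes day 31); J (finishes day 5). The latest of these is day 31, which is the earliest L can start.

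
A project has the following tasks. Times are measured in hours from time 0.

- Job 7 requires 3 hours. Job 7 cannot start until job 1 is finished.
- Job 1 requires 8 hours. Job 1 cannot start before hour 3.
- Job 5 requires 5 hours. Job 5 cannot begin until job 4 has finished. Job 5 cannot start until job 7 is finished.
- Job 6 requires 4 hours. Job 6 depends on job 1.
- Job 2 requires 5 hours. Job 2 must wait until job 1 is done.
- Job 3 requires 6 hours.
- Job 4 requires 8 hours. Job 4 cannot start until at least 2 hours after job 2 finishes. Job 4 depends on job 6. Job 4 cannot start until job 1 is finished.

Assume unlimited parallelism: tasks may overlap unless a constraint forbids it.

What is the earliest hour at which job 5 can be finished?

After its own release at hour 3, job 1 can start at hour 3 and finishes at hour 11.
After job 1 (finishes hour 11), job 7 can start at hour 11 and finishes at hour 14.
After job 1 (finishes hour 11), job 6 can start at hour 11 and finishes at hour 15.
After job 1 (finishes hour 11), job 2 can start at hour 11 and finishes at hour 16.
For job 4: job 2 (finishes hour 16, plus 2-hour gap → hour 18); job 6 (finishes hour 15); job 1 (finishes hour 11). Taking the maximum gives a start of hour 18, and it finishes at 18 + 8 = hour 26.
Job 5 needs all of job 4 (finishes hour 26); job 7 (finishes hour 14). That puts its earliest start at hour 26; it finishes at 26 + 5 = hour 31.

31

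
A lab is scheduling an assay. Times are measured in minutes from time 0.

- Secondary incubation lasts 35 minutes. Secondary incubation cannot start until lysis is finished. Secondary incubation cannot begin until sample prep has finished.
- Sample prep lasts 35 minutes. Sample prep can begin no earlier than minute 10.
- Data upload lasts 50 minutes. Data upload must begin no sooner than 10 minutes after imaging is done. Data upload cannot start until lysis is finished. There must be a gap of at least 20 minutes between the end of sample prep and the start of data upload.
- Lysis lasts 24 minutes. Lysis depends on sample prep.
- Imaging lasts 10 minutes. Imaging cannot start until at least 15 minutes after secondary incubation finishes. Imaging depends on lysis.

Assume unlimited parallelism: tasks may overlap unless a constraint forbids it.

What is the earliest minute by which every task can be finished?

189

After its own release at minute 10, sample prep can start at minute 10 and finishes at minute 45.
Lysis cannot begin until sample prep (finishes minute 45). It runs from minute 45 to 45 + 24 = minute 69.
Secondary incubation needs all of lysis (finishes minute 69); sample prep (finishes minute 45). That puts its earliest start at minute 69; it finishes at 69 + 35 = minute 104.
Imaging needs all of secondary incubation (finishes minute 104, plus 15-minute gap → minute 119); lysis (finishes minute 69). That puts its earliest start at minute 119; it finishes at 119 + 10 = minute 129.
Data upload cannot start until imaging (finishes minute 129, plus 10-minute gap → minute 139); lysis (finishes minute 69); sample prep (finishes minute 45, plus 20-minute gap → minute 65). The controlling bound is minute 139, so data upload finishes at 139 + 50 = minute 189.
All tasks are finished once the last one completes. Finish times: Sample prep at 45, Lysis at 69, Secondary incubation at 104, Imaging at 129, Data upload at 189. The latest is minute 189.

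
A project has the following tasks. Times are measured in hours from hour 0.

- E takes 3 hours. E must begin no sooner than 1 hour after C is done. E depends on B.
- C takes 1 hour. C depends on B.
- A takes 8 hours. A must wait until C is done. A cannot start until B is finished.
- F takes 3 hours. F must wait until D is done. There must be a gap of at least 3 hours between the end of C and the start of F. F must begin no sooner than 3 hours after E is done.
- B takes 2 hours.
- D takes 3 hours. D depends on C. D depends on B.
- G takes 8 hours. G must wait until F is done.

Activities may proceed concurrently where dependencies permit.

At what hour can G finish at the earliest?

21

B can start immediately at hour 0; it finishes at hour 2.
C waits on B (finishes hour 2), so it starts at hour 2 and finishes at 2 + 1 = hour 3.
For E: C (finishes hour 3, plus 1-hour gap → hour 4); B (finishes hour 2). Taking the maximum gives a start of hour 4, and it finishes at 4 + 3 = hour 7.
D cannot start until C (finishes hour 3); B (finishes hour 2). The controlling bound is hour 3, so D finishes at 3 + 3 = hour 6.
F needs all of D (finishes hour 6); C (finishes hour 3, plus 3-hour gap → hour 6); E (finishes hour 7, plus 3-hour gap → hour 10). That puts its earliest start at hour 10; it finishes at 10 + 3 = hour 13.
G waits on F (finishes hour 13), so it starts at hour 13 and finishes at 13 + 8 = hour 21.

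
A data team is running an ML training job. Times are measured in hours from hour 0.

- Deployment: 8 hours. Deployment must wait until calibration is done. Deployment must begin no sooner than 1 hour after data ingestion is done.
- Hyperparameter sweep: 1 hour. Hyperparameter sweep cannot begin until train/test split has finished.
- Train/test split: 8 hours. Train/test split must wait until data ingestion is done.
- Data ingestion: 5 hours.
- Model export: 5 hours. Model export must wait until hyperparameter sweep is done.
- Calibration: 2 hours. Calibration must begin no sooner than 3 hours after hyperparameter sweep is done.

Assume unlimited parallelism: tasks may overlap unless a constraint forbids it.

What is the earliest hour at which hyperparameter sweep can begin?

Data ingestion can start immediately at hour 0; it finishes at hour 5.
Train/test split cannot begin until data ingestion (finishes hour 5). It runs from hour 5 to 5 + 8 = hour 13.
Hyperparameter sweep waits on train/test split (finishes hour 13), so the earliest it can start is hour 13.

13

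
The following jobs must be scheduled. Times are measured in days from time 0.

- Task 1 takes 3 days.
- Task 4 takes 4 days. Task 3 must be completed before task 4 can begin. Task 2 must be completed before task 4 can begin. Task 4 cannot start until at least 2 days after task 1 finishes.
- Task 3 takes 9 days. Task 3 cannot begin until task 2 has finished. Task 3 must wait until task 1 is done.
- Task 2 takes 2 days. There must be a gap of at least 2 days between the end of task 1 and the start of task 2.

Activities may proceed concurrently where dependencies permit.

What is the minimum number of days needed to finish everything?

Task 1 has no prerequisites, so it starts at day 0 and finishes at day 3.
Task 2 cannot begin until task 1 (finishes day 3, plus 2-day gap → day 5). It runs from day 5 to 5 + 2 = day 7.
Task 3 needs all of task 2 (finishes day 7); task 1 (finishes day 3). That puts its earliest start at day 7; it finishes at 7 + 9 = day 16.
Task 4 cannot start until task 3 (finishes day 16); task 2 (finishes day 7); task 1 (finishes day 3, plus 2-day gap → day 5). The controlling bound is day 16, so task 4 finishes at 16 + 4 = day 20.
All tasks are finished once the last one completes. Finish times: Task 1 at 3, Task 2 at 7, Task 3 at 16, Task 4 at 20. The latest is day 20.

20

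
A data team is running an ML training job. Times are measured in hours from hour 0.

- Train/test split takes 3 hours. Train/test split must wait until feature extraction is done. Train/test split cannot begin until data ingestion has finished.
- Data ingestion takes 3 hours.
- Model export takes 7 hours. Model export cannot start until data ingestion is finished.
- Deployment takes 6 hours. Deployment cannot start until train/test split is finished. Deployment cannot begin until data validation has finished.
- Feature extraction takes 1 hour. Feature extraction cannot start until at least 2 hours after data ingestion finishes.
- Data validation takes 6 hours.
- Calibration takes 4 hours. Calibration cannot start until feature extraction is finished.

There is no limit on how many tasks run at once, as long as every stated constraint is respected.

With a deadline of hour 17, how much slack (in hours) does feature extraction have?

Nothing blocks data ingestion, so it runs from hour 0 to hour 3.
Feature extraction waits on data ingestion (finishes hour 3, plus 2-hour gap → hour 5), so it starts at hour 5 and finishes at 5 + 1 = hour 6.

Working backward from the deadline:
Deployment must finish by hour 17; it takes 6 hours, so it must start by 17 − 6 = hour 11.
Train/test split must finish before deployment (must start by hour 11). With a 3-hour duration, train/test split must start by 11 − 3 = hour 8.
To finish by hour 17, calibration (duration 4) must start no later than hour 13.
Feature extraction feeds train/test split (must start by hour 8); calibration (must start by hour 13). Taking the minimum, feature extraction must finish by hour 8 and start by 8 − 1 = hour 7.
So feature extraction can start as early as hour 5 and as late as hour 7, giving 7 − 5 = 2 hours of slack.

2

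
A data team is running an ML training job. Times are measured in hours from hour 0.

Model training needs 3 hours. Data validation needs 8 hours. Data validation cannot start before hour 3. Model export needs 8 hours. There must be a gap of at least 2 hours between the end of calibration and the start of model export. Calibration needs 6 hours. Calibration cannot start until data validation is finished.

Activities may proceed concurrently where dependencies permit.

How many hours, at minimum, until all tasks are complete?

27

Model training can start immediately at hour 0; it finishes at hour 3.
After its own release at hour 3, data validation can start at hour 3 and finishes at hour 11.
Calibration cannot begin until data validation (finishes hour 11). It runs from hour 11 to 11 + 6 = hour 17.
Model export waits on calibration (finishes hour 17, plus 2-hour gap → hour 19), so it starts at hour 19 and finishes at 19 + 8 = hour 27.
All tasks are finished once the last one completes. Finish times: Data validation at 11, Model training at 3, Calibration at 17, Model export at 27. The latest is hour 27.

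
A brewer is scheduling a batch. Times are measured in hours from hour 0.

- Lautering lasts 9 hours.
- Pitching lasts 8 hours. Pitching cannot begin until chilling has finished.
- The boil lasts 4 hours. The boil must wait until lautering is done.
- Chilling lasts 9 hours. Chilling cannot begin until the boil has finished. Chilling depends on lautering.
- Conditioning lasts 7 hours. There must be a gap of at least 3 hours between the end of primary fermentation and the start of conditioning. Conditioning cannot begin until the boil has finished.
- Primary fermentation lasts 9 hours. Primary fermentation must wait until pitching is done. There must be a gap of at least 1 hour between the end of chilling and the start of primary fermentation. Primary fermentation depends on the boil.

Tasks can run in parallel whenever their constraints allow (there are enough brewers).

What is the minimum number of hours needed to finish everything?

Lautering has no prerequisites, so it starts at hour 0 and finishes at hour 9.
After lautering (finishes hour 9), the boil can start at hour 9 and finishes at hour 13.
Chilling has to wait for the boil (finishes hour 13); lautering (finishes hour 9). The latest of these is hour 13, so chilling runs hour 13 to 13 + 9 = hour 22.
Pitching cannot begin until chilling (finishes hour 22). It runs from hour 22 to 22 + 8 = hour 30.
For primary fermentation: pitching (finishes hour 30); chilling (finishes hour 22, plus 1-hour gap → hour 23); the boil (finishes hour 13). Taking the maximum gives a start of hour 30, and it finishes at 30 + 9 = hour 39.
Conditioning has to wait for primary fermentation (finishes hour 39, plus 3-hour gap → hour 42); the boil (finishes hour 13). The latest of these is hour 42, so conditioning runs hour 42 to 42 + 7 = hour 49.
All tasks are finished once the last one completes. Finish times: Lautering at 9, The boil at 13, Chilling at 22, Pitching at 30, Primary fermentation at 39, Conditioning at 49. The latest is hour 49.

49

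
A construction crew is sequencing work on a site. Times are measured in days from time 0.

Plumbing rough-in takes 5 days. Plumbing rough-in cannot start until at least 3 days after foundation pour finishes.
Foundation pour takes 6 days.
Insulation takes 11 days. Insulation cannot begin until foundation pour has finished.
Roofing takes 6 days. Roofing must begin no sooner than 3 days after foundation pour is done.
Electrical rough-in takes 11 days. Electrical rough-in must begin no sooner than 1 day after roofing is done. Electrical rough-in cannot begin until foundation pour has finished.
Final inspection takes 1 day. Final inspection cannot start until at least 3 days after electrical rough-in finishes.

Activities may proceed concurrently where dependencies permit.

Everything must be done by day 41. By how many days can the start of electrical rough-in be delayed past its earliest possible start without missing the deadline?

10

Nothing blocks foundation pour, so it runs from day 0 to day 6.
After foundation pour (finishes day 6, plus 3-day gap → day 9), roofing can start at day 9 and finishes at day 15.
For electrical rough-in: roofing (finishes day 15, plus 1-day gap → day 16); foundation pour (finishes day 6). Taking the maximum gives a start of day 16, and it finishes at 16 + 11 = day 27.

Working backward from the deadline:
Final inspection must finish by day 41; it takes 1 day, so it must start by 41 − 1 = day 40.
Electrical rough-in feeds into final inspection (must start by day 40, minus 3-day gap → day 37); so electrical rough-in must finish by day 37 and therefore start by day 26.
So electrical rough-in can start as early as day 16 and as late as day 26, giving 26 − 16 = 10 days of slack.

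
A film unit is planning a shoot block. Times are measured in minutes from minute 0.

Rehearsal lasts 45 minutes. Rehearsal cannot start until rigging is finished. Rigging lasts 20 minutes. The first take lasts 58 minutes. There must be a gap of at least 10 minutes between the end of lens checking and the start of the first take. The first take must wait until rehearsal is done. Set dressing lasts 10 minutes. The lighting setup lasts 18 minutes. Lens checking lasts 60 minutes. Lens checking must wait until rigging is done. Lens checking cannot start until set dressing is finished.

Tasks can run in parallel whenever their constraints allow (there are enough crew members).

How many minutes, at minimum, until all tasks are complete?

148

The lighting setup can start immediately at minute 0; it finishes at minute 18.
Set dressing can start immediately at minute 0; it finishes at minute 10.
Rigging can start immediately at minute 0; it finishes at minute 20.
Rehearsal waits on rigging (finishes minute 20), so it starts at minute 20 and finishes at 20 + 45 = minute 65.
Lens checking cannot start until rigging (finishes minute 20); set dressing (finishes minute 10). The controlling bound is minute 20, so lens checking finishes at 20 + 60 = minute 80.
The first take cannot start until lens checking (finishes minute 80, plus 10-minute gap → minute 90); rehearsal (finishes minute 65). The controlling bound is minute 90, so the first take finishes at 90 + 58 = minute 148.
All tasks are finished once the last one completes. Finish times: Rigging at 20, Set dressing at 10, The lighting setup at 18, Lens checking at 80, Rehearsal at 65, The first take at 148. The latest is minute 148.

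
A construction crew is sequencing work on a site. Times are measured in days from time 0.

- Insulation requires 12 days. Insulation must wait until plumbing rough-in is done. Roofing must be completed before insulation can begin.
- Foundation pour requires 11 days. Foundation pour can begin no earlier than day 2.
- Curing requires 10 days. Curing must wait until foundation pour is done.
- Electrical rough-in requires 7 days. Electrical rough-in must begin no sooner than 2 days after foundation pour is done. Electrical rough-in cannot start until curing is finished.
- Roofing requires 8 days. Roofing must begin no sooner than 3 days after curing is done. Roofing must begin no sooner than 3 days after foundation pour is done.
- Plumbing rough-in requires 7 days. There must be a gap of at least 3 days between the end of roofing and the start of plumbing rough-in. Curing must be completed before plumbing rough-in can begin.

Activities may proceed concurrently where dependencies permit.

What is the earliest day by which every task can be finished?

Foundation pour waits on its own release at day 2, so it starts at day 2 and finishes at 2 + 11 = day 13.
After foundation pour (finishes day 13), curing can start at day 13 and finishes at day 23.
Electrical rough-in has to wait for foundation pour (finishes day 13, plus 2-day gap → day 15); curing (finishes day 23). The latest of these is day 23, so electrical rough-in runs day 23 to 23 + 7 = day 30.
Roofing needs all of curing (finishes day 23, plus 3-day gap → day 26); foundation pour (finishes day 13, plus 3-day gap → day 16). That puts its earliest start at day 26; it finishes at 26 + 8 = day 34.
Plumbing rough-in cannot start until roofing (finishes day 34, plus 3-day gap → day 37); curing (finishes day 23). The controlling bound is day 37, so plumbing rough-in finishes at 37 + 7 = day 44.
Insulation has to wait for plumbing rough-in (finishes day 44); roofing (finishes day 34). The latest of these is day 44, so insulation runs day 44 to 44 + 12 = day 56.
All tasks are finished once the last one completes. Finish times: Foundation pour at 13, Curing at 23, Roofing at 34, Plumbing rough-in at 44, Electrical rough-in at 30, Insulation at 56. The latest is day 56.

56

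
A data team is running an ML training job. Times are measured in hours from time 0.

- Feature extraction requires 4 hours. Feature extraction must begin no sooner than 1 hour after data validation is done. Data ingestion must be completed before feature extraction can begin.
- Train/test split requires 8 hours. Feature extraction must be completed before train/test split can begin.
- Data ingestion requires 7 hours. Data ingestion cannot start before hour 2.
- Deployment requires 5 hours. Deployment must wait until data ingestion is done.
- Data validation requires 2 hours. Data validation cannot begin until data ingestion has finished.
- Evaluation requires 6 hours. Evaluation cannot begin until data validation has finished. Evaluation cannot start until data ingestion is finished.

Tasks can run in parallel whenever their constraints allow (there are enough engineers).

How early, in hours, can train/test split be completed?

Data ingestion waits on its own release at hour 2, so it starts at hour 2 and finishes at 2 + 7 = hour 9.
After data ingestion (finishes hour 9), data validation can start at hour 9 and finishes at hour 11.
Feature extraction needs all of data validation (finishes hour 11, plus 1-hour gap → hour 12); data ingestion (finishes hour 9). That puts its earliest start at hour 12; it finishes at 12 + 4 = hour 16.
After feature extraction (finishes hour 16), train/test split can start at hour 16 and finishes at hour 24.

24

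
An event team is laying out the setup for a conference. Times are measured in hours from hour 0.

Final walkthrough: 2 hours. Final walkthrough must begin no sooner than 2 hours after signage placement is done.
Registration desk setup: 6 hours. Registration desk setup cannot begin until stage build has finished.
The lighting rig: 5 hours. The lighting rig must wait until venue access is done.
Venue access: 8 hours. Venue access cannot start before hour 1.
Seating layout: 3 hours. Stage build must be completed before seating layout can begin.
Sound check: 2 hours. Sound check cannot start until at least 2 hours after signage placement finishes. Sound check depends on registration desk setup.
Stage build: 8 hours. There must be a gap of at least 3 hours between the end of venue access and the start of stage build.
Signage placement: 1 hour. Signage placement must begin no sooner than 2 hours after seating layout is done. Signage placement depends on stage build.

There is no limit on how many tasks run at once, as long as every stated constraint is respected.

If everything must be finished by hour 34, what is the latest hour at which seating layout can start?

24

Sound check must finish by hour 34; it takes 2 hours, so it must start by 34 − 2 = hour 32.
Nothing follows final walkthrough; the deadline of hour 34 is its only limit. It must start by 34 − 2 = hour 32.
Signage placement has several dependents: sound check (must start by hour 32, minus 2-hour gap → hour 30); final walkthrough (must start by hour 32, minus 2-hour gap → hour 30). The earliest of those limits is hour 30, so signage placement must start by 30 − 1 = hour 29.
Seating layout has to be done before signage placement (must start by hour 29, minus 2-hour gap → hour 27). That means finishing by hour 27, i.e. starting by 27 − 3 = hour 24.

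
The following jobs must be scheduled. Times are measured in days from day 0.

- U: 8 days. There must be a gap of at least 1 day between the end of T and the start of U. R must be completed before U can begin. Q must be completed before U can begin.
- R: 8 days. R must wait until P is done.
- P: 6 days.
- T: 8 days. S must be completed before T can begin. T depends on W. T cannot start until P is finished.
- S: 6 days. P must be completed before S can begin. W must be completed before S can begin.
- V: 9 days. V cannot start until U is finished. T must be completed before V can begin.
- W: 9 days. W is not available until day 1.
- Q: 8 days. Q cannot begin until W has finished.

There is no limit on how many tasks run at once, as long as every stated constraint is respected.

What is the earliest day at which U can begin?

W cannot begin until its own release at day 1. It runs from day 1 to 1 + 9 = day 10.
Q waits on W (finishes day 10), so it starts at day 10 and finishes at 10 + 8 = day 18.
P has no prerequisites, so it starts at day 0 and finishes at day 6.
S has to wait for P (finishes day 6); W (finishes day 10). The latest of these is day 10, so S runs day 10 to 10 + 6 = day 16.
T has to wait for S (finishes day 16); W (finishes day 10); P (finishes day 6). The latest of these is day 16, so T runs day 16 to 16 + 8 = day 24.
R waits on P (finishes day 6), so it starts at day 6 and finishes at 6 + 8 = day 14.
U waits on T (finishes day 24, plus 1-day gap → day 25); R (finishes day 14); Q (finishes day 18). The latest of these is day 25, which is the earliest U can start.

25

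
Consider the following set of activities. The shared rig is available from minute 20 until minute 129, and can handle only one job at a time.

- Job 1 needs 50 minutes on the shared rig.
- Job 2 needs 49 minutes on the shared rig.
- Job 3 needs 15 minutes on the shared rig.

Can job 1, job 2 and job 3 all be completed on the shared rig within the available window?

No

The shared rig window is 129 − 20 = 109 minutes.
Running back to back, the jobs need 50 + 49 + 15 = 114 minutes on the shared rig.
Since 114 > 109, they cannot all fit.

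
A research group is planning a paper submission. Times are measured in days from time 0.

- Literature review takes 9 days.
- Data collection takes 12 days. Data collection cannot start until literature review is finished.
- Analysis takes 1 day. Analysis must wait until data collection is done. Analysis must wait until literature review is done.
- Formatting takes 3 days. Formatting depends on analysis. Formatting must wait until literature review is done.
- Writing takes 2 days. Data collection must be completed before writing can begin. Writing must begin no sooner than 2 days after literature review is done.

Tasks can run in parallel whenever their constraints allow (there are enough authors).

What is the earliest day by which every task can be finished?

25

Literature review has no prerequisites, so it starts at day 0 and finishes at day 9.
Data collection cannot begin until literature review (finishes day 9). It runs from day 9 to 9 + 12 = day 21.
Writing cannot start until data collection (finishes day 21); literature review (finishes day 9, plus 2-day gap → day 11). The controlling bound is day 21, so writing finishes at 21 + 2 = day 23.
Analysis cannot start until data collection (finishes day 21); literature review (finishes day 9). The controlling bound is day 21, so analysis finishes at 21 + 1 = day 22.
For formatting: analysis (finishes day 22); literature review (finishes day 9). Taking the maximum gives a start of day 22, and it finishes at 22 + 3 = day 25.
All tasks are finished once the last one completes. Finish times: Literature review at 9, Data collection at 21, Analysis at 22, Writing at 23, Formatting at 25. The latest is day 25.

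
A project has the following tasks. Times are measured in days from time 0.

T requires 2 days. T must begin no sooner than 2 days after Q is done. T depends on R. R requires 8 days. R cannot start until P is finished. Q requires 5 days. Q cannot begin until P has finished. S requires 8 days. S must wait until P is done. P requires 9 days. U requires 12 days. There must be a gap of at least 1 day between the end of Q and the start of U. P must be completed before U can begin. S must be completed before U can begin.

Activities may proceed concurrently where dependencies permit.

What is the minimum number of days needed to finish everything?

Nothing blocks P, so it runs from day 0 to day 9.
After P (finishes day 9), S can start at day 9 and finishes at day 17.
R cannot begin until P (finishes day 9). It runs from day 9 to 9 + 8 = day 17.
After P (finishes day 9), Q can start at day 9 and finishes at day 14.
For U: Q (finishes day 14, plus 1-day gap → day 15); P (finishes day 9); S (finishes day 17). Taking the maximum gives a start of day 17, and it finishes at 17 + 12 = day 29.
T cannot start until Q (finishes day 14, plus 2-day gap → day 16); R (finishes day 17). The controlling bound is day 17, so T finishes at 17 + 2 = day 19.
All tasks are finished once the last one completes. Finish times: P at 9, Q at 14, R at 17, S at 17, T at 19, U at 29. The latest is day 29.

29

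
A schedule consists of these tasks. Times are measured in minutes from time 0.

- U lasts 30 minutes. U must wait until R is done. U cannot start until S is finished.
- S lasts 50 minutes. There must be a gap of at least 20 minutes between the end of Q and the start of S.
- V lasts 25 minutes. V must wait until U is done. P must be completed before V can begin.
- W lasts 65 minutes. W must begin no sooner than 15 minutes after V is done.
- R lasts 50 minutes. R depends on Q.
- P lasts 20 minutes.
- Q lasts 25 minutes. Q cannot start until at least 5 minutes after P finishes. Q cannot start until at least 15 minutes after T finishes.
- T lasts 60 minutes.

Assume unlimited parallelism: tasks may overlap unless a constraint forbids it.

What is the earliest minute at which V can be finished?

225

T has no prerequisites, so it starts at minute 0 and finishes at minute 60.
P has no prerequisites, so it starts at minute 0 and finishes at minute 20.
For Q: P (finishes minute 20, plus 5-minute gap → minute 25); T (finishes minute 60, plus 15-minute gap → minute 75). Taking the maximum gives a start of minute 75, and it finishes at 75 + 25 = minute 100.
After Q (finishes minute 100, plus 20-minute gap → minute 120), S can start at minute 120 and finishes at minute 170.
R waits on Q (finishes minute 100), so it starts at minute 100 and finishes at 100 + 50 = minute 150.
U has to wait for R (finishes minute 150); S (finishes minute 170). The latest of these is minute 170, so U runs minute 170 to 170 + 30 = minute 200.
For V: U (finishes minute 200); P (finishes minute 20). Taking the maximum gives a start of minute 200, and it finishes at 200 + 25 = minute 225.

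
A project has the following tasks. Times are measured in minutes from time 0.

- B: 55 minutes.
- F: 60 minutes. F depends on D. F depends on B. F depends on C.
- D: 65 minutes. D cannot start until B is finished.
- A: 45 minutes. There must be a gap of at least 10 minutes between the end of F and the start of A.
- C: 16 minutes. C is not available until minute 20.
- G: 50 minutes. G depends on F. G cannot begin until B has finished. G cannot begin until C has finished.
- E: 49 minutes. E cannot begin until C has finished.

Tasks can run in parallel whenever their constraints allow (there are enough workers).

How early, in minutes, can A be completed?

235

C cannot begin until its own release at minute 20. It runs from minute 20 to 20 + 16 = minute 36.
B can start immediately at minute 0; it finishes at minute 55.
D waits on B (finishes minute 55), so it starts at minute 55 and finishes at 55 + 65 = minute 120.
F cannot start until D (finishes minute 120); B (finishes minute 55); C (finishes minute 36). The controlling bound is minute 120, so F finishes at 120 + 60 = minute 180.
A cannot begin until F (finishes minute 180, plus 10-minute gap → minute 190). It runs from minute 190 to 190 + 45 = minute 235.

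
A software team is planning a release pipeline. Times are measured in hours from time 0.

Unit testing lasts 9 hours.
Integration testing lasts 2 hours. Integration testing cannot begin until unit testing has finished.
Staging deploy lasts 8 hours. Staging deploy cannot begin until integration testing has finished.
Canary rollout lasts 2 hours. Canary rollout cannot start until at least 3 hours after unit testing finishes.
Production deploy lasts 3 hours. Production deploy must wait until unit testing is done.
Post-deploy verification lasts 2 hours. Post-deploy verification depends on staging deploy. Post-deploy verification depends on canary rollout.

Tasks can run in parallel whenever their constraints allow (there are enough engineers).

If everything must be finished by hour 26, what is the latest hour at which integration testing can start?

14

Post-deploy verification must finish by hour 26; it takes 2 hours, so it must start by 26 − 2 = hour 24.
Staging deploy has to be done before post-deploy verification (must start by hour 24). That means finishing by hour 24, i.e. starting by 24 − 8 = hour 16.
Integration testing must finish before staging deploy (must start by hour 16). With a 2-hour duration, integration testing must start by 16 − 2 = hour 14.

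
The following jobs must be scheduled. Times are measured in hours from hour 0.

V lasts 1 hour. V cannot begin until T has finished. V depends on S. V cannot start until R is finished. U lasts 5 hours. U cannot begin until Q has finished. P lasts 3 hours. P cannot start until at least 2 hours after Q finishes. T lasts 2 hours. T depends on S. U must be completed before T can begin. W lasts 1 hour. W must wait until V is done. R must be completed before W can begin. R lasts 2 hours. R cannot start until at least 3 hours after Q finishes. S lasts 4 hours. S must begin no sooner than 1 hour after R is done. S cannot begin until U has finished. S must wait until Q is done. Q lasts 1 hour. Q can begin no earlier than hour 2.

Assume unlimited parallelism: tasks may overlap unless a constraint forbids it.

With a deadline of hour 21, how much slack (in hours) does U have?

After its own release at hour 2, Q can start at hour 2 and finishes at hour 3.
After Q (finishes hour 3), U can start at hour 3 and finishes at hour 8.

Working backward from the deadline:
Nothing follows W; the deadline of hour 21 is its only limit. It must start by 21 − 1 = hour 20.
V feeds into W (must start by hour 20); so V must finish by hour 20 and therefore start by hour 19.
Since V (must start by hour 19) depends on it, T must finish by hour 19. Backing off its 2-hour duration gives a latest start of hour 17.
S has several dependents: T (must start by hour 17); V (must start by hour 19). The earliest of those limits is hour 17, so S must start by 17 − 4 = hour 13.
U feeds S (must start by hour 13); T (must start by hour 17). Taking the minimum, U must finish by hour 13 and start by 13 − 5 = hour 8.
So U can start as early as hour 3 and as late as hour 8, giving 8 − 3 = 5 hours of slack.

5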